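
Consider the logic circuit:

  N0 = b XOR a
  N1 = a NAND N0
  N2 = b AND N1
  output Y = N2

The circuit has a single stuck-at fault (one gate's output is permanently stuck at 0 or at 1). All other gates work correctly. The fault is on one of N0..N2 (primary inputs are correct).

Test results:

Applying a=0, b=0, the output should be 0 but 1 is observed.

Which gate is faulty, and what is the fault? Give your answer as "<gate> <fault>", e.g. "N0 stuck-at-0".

N2 stuck-at-1

Fault-free values for test 1 (a=0, b=0): N0=0, N1=1, N2=0, giving Y=0. Observed 1.
Test 1: faults giving observed 1 are {N2 stuck-at-1}.
Only N2 stuck-at-1 is consistent with every test.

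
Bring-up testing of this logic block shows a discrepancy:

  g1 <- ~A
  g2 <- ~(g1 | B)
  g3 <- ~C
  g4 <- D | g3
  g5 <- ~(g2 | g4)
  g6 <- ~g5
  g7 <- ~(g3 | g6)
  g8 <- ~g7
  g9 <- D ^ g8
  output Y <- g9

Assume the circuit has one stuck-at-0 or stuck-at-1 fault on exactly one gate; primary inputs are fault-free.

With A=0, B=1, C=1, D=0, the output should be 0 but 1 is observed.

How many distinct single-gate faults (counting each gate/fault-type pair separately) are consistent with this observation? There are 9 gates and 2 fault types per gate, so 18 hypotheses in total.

8

Fault-free: g1=1, g2=0, g3=0, g4=0, g5=1, g6=0, g7=1, g8=0, g9=0 → 0. Observed 1.
  g1: none of the 2 fault types match ✗
  g2: stuck-at-1 ✓; others ✗
  g3: stuck-at-1 ✓; others ✗
  g4: stuck-at-1 ✓; others ✗
  g5: stuck-at-0 ✓; others ✗
  g6: stuck-at-1 ✓; others ✗
  g7: stuck-at-0 ✓; others ✗
  g8: stuck-at-1 ✓; others ✗
  g9: stuck-at-1 ✓; others ✗
Consistent faults: {g2 stuck-at-1, g3 stuck-at-1, g4 stuck-at-1, g5 stuck-at-0, g6 stuck-at-1, g7 stuck-at-0, g8 stuck-at-1, g9 stuck-at-1} — 8 in all.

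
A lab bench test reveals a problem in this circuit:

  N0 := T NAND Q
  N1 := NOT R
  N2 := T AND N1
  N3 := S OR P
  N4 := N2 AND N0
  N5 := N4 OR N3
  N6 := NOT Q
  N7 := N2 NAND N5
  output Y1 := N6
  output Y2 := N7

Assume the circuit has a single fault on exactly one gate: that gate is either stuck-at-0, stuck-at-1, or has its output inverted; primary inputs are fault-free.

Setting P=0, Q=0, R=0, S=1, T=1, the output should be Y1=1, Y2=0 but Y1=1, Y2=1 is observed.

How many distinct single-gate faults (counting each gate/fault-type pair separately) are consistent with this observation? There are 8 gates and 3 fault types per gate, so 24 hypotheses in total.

8

Fault-free: N0=1, N1=1, N2=1, N3=1, N4=1, N5=1, N6=1, N7=0 → Y1=1, Y2=0. Observed Y1=1, Y2=1.
  N0: none of the 3 fault types match ✗
  N1: stuck-at-0, inverted output ✓; others ✗
  N2: stuck-at-0, inverted output ✓; others ✗
  N3: none of the 3 fault types match ✗
  N4: none of the 3 fault types match ✗
  N5: stuck-at-0, inverted output ✓; others ✗
  N6: none of the 3 fault types match ✗
  N7: stuck-at-1, inverted output ✓; others ✗
Consistent faults: {N1 stuck-at-0, N1 inverted output, N2 stuck-at-0, N2 inverted output, N5 stuck-at-0, N5 inverted output, N7 stuck-at-1, N7 inverted output} — 8 in all.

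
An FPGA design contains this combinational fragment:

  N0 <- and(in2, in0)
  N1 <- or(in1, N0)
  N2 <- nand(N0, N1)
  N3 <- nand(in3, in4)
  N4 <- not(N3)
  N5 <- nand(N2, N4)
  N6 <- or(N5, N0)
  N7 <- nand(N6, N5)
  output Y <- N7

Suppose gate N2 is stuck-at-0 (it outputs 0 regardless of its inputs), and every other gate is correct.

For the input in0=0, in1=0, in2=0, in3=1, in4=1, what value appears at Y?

0

Propagate with N2 forced: N0=0, N1=0, N2=0 [stuck-at-0], N3=0, N4=1, N5=1, N6=1, N7=0.
So Y = 0. (Without the fault it would be 1.)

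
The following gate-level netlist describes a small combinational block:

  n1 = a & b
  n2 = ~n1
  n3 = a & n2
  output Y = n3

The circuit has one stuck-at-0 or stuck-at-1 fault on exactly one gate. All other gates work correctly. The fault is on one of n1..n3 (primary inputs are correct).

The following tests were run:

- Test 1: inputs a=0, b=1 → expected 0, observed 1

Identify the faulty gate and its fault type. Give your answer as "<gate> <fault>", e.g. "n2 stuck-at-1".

n3 stuck-at-1

Fault-free values for test 1 (a=0, b=1): n1=0, n2=1, n3=0, giving Y=0. Observed 1.
Test 1: faults giving observed 1 are {n3 stuck-at-1}.
Only n3 stuck-at-1 is consistent with every test.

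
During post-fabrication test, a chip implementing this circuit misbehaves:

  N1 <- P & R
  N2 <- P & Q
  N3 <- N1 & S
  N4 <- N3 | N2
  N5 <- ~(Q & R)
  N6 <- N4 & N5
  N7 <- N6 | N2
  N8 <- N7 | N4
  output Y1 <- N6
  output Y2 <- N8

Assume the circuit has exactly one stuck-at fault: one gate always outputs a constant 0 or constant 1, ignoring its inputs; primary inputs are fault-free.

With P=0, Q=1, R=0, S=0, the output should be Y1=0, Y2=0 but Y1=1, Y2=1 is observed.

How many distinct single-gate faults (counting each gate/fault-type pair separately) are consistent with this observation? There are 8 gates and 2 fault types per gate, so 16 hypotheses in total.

4

Fault-free: N1=0, N2=0, N3=0, N4=0, N5=1, N6=0, N7=0, N8=0 → Y1=0, Y2=0. Observed Y1=1, Y2=1.
  N1: none of the 2 fault types match ✗
  N2: stuck-at-1 ✓; others ✗
  N3: stuck-at-1 ✓; others ✗
  N4: stuck-at-1 ✓; others ✗
  N5: none of the 2 fault types match ✗
  N6: stuck-at-1 ✓; others ✗
  N7: none of the 2 fault types match ✗
  N8: none of the 2 fault types match ✗
Consistent faults: {N2 stuck-at-1, N3 stuck-at-1, N4 stuck-at-1, N6 stuck-at-1} — 4 in all.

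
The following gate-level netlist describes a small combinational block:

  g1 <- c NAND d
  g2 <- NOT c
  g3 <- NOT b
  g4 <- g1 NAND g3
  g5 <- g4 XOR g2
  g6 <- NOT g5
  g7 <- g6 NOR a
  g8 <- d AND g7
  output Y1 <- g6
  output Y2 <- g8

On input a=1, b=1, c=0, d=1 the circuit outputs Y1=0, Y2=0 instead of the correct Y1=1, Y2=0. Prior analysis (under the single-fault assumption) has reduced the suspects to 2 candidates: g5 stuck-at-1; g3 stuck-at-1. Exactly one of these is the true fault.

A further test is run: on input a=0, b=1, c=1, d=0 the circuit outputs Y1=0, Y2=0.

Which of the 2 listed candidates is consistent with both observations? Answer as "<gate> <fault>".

g5 stuck-at-1

Evaluate each candidate on input a=0, b=1, c=1, d=0:
  g5 stuck-at-1: g1=1, g2=0, g3=0, g4=1, g5=1 [stuck-at-1], g6=0, g7=1, g8=0 → Y1=0, Y2=0 — matches
  g3 stuck-at-1: g1=1, g2=0, g3=1 [stuck-at-1], g4=0, g5=0, g6=1, g7=0, g8=0 → Y1=1, Y2=0 — eliminated
Only g5 stuck-at-1 reproduces the observed Y1=0, Y2=0.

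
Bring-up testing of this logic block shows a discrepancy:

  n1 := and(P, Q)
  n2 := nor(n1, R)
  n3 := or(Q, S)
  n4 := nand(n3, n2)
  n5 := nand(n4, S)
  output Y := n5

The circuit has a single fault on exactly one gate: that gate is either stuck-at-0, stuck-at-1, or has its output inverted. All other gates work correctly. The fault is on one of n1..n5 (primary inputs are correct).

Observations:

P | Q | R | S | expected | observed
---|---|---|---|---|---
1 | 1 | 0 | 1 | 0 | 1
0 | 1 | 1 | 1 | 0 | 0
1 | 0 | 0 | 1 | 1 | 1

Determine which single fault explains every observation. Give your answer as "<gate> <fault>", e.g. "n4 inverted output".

n1 stuck-at-0

Fault-free values for test 1 (P=1, Q=1, R=0, S=1): n1=1, n2=0, n3=1, n4=1, n5=0, giving Y=0. Observed 1.
Test 1: faults giving observed 1 are {n1 stuck-at-0, n1 inverted output, n2 stuck-at-1, n2 inverted output, n4 stuck-at-0, n4 inverted output, n5 stuck-at-1, n5 inverted output}.
Test 2 (P=0, Q=1, R=1, S=1): fault-free n1=0, n2=0, n3=1, n4=1, n5=0 → 0; observed 0. Eliminates n2 stuck-at-1, n2 inverted output, n4 stuck-at-0, n4 inverted output, n5 stuck-at-1, n5 inverted output.
Test 3 (P=1, Q=0, R=0, S=1): fault-free n1=0, n2=1, n3=1, n4=0, n5=1 → 1; observed 1. Eliminates n1 inverted output.
Only n1 stuck-at-0 is consistent with every test.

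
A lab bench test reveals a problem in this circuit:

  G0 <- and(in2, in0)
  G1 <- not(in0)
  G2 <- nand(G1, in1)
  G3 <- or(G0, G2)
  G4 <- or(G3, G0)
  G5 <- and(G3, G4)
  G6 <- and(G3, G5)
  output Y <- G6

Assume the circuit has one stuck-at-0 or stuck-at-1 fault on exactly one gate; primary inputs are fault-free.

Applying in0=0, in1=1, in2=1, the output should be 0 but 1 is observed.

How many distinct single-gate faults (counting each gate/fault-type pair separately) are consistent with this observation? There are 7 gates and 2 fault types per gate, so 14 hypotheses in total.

5

Fault-free: G0=0, G1=1, G2=0, G3=0, G4=0, G5=0, G6=0 → 0. Observed 1.
  G0 stuck-at-0: output 0 ✗
  G0 stuck-at-1: output 1 ✓
  G1 stuck-at-0: output 1 ✓
  G1 stuck-at-1: output 0 ✗
  G2 stuck-at-0: output 0 ✗
  G2 stuck-at-1: output 1 ✓
  G3 stuck-at-0: output 0 ✗
  G3 stuck-at-1: output 1 ✓
  G4 stuck-at-0: output 0 ✗
  G4 stuck-at-1: output 0 ✗
  G5 stuck-at-0: output 0 ✗
  G5 stuck-at-1: output 0 ✗
  G6 stuck-at-0: output 0 ✗
  G6 stuck-at-1: output 1 ✓
Consistent faults: {G0 stuck-at-1, G1 stuck-at-0, G2 stuck-at-1, G3 stuck-at-1, G6 stuck-at-1} — 5 in all.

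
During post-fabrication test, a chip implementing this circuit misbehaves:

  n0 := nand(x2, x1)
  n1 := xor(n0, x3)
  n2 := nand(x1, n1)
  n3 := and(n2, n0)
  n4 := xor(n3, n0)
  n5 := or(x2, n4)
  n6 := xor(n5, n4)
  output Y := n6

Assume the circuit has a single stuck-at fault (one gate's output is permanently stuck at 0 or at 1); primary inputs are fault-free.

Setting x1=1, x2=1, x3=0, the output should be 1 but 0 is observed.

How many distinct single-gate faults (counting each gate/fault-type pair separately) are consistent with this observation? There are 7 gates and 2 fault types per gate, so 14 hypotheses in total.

5

Fault-free: n0=0, n1=0, n2=1, n3=0, n4=0, n5=1, n6=1 → 1. Observed 0.
  n0 stuck-at-0: output 1 ✗
  n0 stuck-at-1: output 0 ✓
  n1 stuck-at-0: output 1 ✗
  n1 stuck-at-1: output 1 ✗
  n2 stuck-at-0: output 1 ✗
  n2 stuck-at-1: output 1 ✗
  n3 stuck-at-0: output 1 ✗
  n3 stuck-at-1: output 0 ✓
  n4 stuck-at-0: output 1 ✗
  n4 stuck-at-1: output 0 ✓
  n5 stuck-at-0: output 0 ✓
  n5 stuck-at-1: output 1 ✗
  n6 stuck-at-0: output 0 ✓
  n6 stuck-at-1: output 1 ✗
Consistent faults: {n0 stuck-at-1, n3 stuck-at-1, n4 stuck-at-1, n5 stuck-at-0, n6 stuck-at-0} — 5 in all.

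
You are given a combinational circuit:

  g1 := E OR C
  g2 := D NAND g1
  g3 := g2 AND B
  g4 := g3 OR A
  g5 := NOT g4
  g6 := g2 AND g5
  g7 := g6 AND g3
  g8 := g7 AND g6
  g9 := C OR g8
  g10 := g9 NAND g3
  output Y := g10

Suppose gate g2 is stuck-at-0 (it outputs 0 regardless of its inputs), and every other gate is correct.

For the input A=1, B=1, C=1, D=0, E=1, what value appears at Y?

Propagate with g2 forced: g1=1, g2=0 [stuck-at-0], g3=0, g4=1, g5=0, g6=0, g7=0, g8=0, g9=1, g10=1.
So Y = 1. (Without the fault it would be 0.)

1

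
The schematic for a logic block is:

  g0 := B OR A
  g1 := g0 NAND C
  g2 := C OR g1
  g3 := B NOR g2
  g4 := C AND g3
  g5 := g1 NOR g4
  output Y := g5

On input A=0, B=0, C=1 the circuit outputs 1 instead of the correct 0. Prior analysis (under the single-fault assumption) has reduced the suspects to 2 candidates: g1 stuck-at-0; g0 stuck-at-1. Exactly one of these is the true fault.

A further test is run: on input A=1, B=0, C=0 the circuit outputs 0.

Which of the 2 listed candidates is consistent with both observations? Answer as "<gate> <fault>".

Evaluate each candidate on input A=1, B=0, C=0:
  g1 stuck-at-0: g0=1, g1=0 [stuck-at-0], g2=0, g3=1, g4=0, g5=1 → 1 — eliminated
  g0 stuck-at-1: g0=1 [stuck-at-1], g1=1, g2=1, g3=0, g4=0, g5=0 → 0 — matches
Only g0 stuck-at-1 reproduces the observed 0.

g0 stuck-at-1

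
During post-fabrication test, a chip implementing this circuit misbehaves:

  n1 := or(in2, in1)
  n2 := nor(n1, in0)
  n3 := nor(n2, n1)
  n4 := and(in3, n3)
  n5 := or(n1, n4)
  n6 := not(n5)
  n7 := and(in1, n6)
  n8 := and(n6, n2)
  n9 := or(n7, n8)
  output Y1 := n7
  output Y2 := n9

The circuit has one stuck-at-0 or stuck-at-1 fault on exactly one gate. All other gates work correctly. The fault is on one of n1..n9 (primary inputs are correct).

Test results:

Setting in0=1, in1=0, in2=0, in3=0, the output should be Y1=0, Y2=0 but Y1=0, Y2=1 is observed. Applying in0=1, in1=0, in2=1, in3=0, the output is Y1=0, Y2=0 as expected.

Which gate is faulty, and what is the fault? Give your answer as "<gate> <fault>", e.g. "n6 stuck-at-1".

Fault-free values for test 1 (in0=1, in1=0, in2=0, in3=0): n1=0, n2=0, n3=1, n4=0, n5=0, n6=1, n7=0, n8=0, n9=0, giving Y1=0, Y2=0. Observed Y1=0, Y2=1.
Test 1: faults giving observed Y1=0, Y2=1 are {n2 stuck-at-1, n8 stuck-at-1, n9 stuck-at-1}.
Test 2 (in0=1, in1=0, in2=1, in3=0): fault-free n1=1, n2=0, n3=0, n4=0, n5=1, n6=0, n7=0, n8=0, n9=0 → Y1=0, Y2=0; observed Y1=0, Y2=0. Eliminates n8 stuck-at-1, n9 stuck-at-1.
Only n2 stuck-at-1 is consistent with every test.

n2 stuck-at-1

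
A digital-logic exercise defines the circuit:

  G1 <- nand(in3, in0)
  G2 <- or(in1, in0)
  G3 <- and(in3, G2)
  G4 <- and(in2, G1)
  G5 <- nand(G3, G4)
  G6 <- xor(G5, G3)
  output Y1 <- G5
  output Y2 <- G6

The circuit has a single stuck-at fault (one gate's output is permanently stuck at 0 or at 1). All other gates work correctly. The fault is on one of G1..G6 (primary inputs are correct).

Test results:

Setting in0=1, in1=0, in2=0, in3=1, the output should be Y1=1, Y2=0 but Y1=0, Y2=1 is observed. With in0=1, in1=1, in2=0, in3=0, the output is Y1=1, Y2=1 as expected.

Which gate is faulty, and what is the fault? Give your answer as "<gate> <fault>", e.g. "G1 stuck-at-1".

Fault-free values for test 1 (in0=1, in1=0, in2=0, in3=1): G1=0, G2=1, G3=1, G4=0, G5=1, G6=0, giving Y1=1, Y2=0. Observed Y1=0, Y2=1.
Test 1: faults giving observed Y1=0, Y2=1 are {G4 stuck-at-1, G5 stuck-at-0}.
Test 2 (in0=1, in1=1, in2=0, in3=0): fault-free G1=1, G2=1, G3=0, G4=0, G5=1, G6=1 → Y1=1, Y2=1; observed Y1=1, Y2=1. Eliminates G5 stuck-at-0.
Only G4 stuck-at-1 is consistent with every test.

G4 stuck-at-1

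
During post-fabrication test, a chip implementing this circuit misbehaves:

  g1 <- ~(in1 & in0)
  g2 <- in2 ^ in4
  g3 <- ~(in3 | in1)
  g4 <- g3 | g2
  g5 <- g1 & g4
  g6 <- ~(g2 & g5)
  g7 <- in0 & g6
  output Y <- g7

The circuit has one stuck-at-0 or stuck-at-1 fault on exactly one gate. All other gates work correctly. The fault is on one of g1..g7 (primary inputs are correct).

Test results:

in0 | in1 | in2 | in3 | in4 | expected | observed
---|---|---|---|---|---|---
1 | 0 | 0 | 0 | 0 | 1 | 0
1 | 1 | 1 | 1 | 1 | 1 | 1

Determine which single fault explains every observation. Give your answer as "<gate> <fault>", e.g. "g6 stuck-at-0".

g2 stuck-at-1

Fault-free values for test 1 (in0=1, in1=0, in2=0, in3=0, in4=0): g1=1, g2=0, g3=1, g4=1, g5=1, g6=1, g7=1, giving Y=1. Observed 0.
Test 1: faults giving observed 0 are {g2 stuck-at-1, g6 stuck-at-0, g7 stuck-at-0}.
Test 2 (in0=1, in1=1, in2=1, in3=1, in4=1): fault-free g1=0, g2=0, g3=0, g4=0, g5=0, g6=1, g7=1 → 1; observed 1. Eliminates g6 stuck-at-0, g7 stuck-at-0.
Only g2 stuck-at-1 is consistent with every test.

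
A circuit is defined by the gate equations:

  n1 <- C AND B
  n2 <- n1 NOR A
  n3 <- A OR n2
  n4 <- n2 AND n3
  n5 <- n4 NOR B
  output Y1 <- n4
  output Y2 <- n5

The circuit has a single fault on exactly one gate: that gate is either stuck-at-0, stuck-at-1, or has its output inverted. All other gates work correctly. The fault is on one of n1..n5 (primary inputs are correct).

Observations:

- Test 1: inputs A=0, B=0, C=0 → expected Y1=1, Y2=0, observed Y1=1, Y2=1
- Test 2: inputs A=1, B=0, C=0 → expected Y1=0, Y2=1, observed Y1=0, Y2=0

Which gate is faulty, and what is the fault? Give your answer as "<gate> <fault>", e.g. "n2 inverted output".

n5 inverted output

Fault-free values for test 1 (A=0, B=0, C=0): n1=0, n2=1, n3=1, n4=1, n5=0, giving Y1=1, Y2=0. Observed Y1=1, Y2=1.
Test 1: faults giving observed Y1=1, Y2=1 are {n5 stuck-at-1, n5 inverted output}.
Test 2 (A=1, B=0, C=0): fault-free n1=0, n2=0, n3=1, n4=0, n5=1 → Y1=0, Y2=1; observed Y1=0, Y2=0. Eliminates n5 stuck-at-1.
Only n5 inverted output is consistent with every test.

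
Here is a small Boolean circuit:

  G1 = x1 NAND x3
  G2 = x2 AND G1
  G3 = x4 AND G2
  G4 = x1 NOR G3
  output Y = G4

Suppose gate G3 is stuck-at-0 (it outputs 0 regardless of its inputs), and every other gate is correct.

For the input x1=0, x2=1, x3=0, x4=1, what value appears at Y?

1

Propagate with G3 forced: G1=1, G2=1, G3=0 [stuck-at-0], G4=1.
So Y = 1. (Without the fault it would be 0.)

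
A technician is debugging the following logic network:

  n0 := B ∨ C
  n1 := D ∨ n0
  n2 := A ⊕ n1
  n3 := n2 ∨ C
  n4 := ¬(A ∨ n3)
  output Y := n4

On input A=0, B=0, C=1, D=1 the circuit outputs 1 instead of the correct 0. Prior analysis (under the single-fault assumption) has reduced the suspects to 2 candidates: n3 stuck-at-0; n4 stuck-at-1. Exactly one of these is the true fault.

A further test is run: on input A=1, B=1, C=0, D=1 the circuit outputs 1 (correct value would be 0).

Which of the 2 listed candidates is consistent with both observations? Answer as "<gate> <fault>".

n4 stuck-at-1

Evaluate each candidate on input A=1, B=1, C=0, D=1:
  n3 stuck-at-0: n0=1, n1=1, n2=0, n3=0 [stuck-at-0], n4=0 → 0 — eliminated
  n4 stuck-at-1: n0=1, n1=1, n2=0, n3=0, n4=1 [stuck-at-1] → 1 — matches
Only n4 stuck-at-1 reproduces the observed 1.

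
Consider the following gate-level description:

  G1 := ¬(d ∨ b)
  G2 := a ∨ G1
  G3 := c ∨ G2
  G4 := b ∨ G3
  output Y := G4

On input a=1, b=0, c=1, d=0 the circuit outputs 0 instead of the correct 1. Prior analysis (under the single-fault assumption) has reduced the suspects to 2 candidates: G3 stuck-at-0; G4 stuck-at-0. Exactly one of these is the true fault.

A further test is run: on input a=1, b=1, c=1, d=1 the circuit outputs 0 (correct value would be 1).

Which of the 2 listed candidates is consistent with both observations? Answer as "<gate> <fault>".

Evaluate each candidate on input a=1, b=1, c=1, d=1:
  G3 stuck-at-0: G1=0, G2=1, G3=0 [stuck-at-0], G4=1 → 1 — eliminated
  G4 stuck-at-0: G1=0, G2=1, G3=1, G4=0 [stuck-at-0] → 0 — matches
Only G4 stuck-at-0 reproduces the observed 0.

G4 stuck-at-0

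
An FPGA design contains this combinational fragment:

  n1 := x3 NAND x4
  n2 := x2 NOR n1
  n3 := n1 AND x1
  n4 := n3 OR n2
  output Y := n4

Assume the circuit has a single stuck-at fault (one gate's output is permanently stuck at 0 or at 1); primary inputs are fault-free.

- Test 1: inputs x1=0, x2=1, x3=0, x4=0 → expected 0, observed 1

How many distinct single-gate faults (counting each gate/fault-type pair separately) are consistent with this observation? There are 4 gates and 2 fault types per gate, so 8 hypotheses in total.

Fault-free: n1=1, n2=0, n3=0, n4=0 → 0. Observed 1.
  n1 stuck-at-0: output 0 ✗
  n1 stuck-at-1: output 0 ✗
  n2 stuck-at-0: output 0 ✗
  n2 stuck-at-1: output 1 ✓
  n3 stuck-at-0: output 0 ✗
  n3 stuck-at-1: output 1 ✓
  n4 stuck-at-0: output 0 ✗
  n4 stuck-at-1: output 1 ✓
Consistent faults: {n2 stuck-at-1, n3 stuck-at-1, n4 stuck-at-1} — 3 in all.

3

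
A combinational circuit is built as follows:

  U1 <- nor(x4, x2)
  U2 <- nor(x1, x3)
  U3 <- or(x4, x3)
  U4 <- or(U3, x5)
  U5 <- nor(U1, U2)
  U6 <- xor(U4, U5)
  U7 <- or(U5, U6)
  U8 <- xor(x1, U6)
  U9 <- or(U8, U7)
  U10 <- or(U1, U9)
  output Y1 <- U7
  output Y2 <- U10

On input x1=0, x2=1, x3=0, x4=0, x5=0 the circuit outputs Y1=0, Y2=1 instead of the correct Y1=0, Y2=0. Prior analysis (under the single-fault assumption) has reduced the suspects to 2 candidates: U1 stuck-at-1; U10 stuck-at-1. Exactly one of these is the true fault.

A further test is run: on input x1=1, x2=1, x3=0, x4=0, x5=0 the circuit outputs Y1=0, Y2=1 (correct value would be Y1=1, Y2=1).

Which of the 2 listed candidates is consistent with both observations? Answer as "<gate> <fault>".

U1 stuck-at-1

Evaluate each candidate on input x1=1, x2=1, x3=0, x4=0, x5=0:
  U1 stuck-at-1: U1=1 [stuck-at-1], U2=0, U3=0, U4=0, U5=0, U6=0, U7=0, U8=1, U9=1, U10=1 → Y1=0, Y2=1 — matches
  U10 stuck-at-1: U1=0, U2=0, U3=0, U4=0, U5=1, U6=1, U7=1, U8=0, U9=1, U10=1 [stuck-at-1] → Y1=1, Y2=1 — eliminated
Only U1 stuck-at-1 reproduces the observed Y1=0, Y2=1.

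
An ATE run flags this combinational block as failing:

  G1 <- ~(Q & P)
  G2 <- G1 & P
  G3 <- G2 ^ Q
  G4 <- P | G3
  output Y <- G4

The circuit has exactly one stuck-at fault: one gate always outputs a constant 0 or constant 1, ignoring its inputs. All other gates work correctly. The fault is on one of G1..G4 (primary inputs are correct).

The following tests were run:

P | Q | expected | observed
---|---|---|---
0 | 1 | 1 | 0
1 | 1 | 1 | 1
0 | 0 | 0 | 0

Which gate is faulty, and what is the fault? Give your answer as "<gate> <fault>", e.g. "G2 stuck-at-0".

Fault-free values for test 1 (P=0, Q=1): G1=1, G2=0, G3=1, G4=1, giving Y=1. Observed 0.
Test 1: faults giving observed 0 are {G2 stuck-at-1, G3 stuck-at-0, G4 stuck-at-0}.
Test 2 (P=1, Q=1): fault-free G1=0, G2=0, G3=1, G4=1 → 1; observed 1. Eliminates G4 stuck-at-0.
Test 3 (P=0, Q=0): fault-free G1=1, G2=0, G3=0, G4=0 → 0; observed 0. Eliminates G2 stuck-at-1.
Only G3 stuck-at-0 is consistent with every test.

G3 stuck-at-0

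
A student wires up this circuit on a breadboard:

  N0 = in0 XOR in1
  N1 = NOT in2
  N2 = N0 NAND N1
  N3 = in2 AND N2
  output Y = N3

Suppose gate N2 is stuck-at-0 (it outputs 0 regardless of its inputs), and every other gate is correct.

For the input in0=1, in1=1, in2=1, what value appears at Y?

0

Propagate with N2 forced: N0=0, N1=0, N2=0 [stuck-at-0], N3=0.
So Y = 0. (Without the fault it would be 1.)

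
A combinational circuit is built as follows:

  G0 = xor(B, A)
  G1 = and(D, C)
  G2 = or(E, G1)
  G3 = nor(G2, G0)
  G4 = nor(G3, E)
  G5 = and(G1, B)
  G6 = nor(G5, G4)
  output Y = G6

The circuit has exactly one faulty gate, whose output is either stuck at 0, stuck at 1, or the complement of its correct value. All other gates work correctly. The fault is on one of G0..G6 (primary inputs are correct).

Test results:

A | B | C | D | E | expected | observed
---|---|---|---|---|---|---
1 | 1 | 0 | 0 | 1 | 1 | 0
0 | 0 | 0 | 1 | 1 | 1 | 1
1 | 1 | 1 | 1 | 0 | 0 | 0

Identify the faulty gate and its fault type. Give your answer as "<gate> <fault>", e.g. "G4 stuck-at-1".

Fault-free values for test 1 (A=1, B=1, C=0, D=0, E=1): G0=0, G1=0, G2=1, G3=0, G4=0, G5=0, G6=1, giving Y=1. Observed 0.
Test 1: faults giving observed 0 are {G1 stuck-at-1, G1 inverted output, G4 stuck-at-1, G4 inverted output, G5 stuck-at-1, G5 inverted output, G6 stuck-at-0, G6 inverted output}.
Test 2 (A=0, B=0, C=0, D=1, E=1): fault-free G0=0, G1=0, G2=1, G3=0, G4=0, G5=0, G6=1 → 1; observed 1. Eliminates G4 stuck-at-1, G4 inverted output, G5 stuck-at-1, G5 inverted output, G6 stuck-at-0, G6 inverted output.
Test 3 (A=1, B=1, C=1, D=1, E=0): fault-free G0=0, G1=1, G2=1, G3=0, G4=1, G5=1, G6=0 → 0; observed 0. Eliminates G1 inverted output.
Only G1 stuck-at-1 is consistent with every test.

G1 stuck-at-1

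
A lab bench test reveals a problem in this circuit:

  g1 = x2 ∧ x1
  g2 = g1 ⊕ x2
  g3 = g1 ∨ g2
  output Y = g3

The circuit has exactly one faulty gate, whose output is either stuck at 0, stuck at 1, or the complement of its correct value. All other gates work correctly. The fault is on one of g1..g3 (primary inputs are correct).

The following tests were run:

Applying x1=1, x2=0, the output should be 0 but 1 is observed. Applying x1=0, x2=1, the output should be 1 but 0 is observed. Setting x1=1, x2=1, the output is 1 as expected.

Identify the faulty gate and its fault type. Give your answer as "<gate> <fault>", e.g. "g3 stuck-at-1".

Fault-free values for test 1 (x1=1, x2=0): g1=0, g2=0, g3=0, giving Y=0. Observed 1.
Test 1: faults giving observed 1 are {g1 stuck-at-1, g1 inverted output, g2 stuck-at-1, g2 inverted output, g3 stuck-at-1, g3 inverted output}.
Test 2 (x1=0, x2=1): fault-free g1=0, g2=1, g3=1 → 1; observed 0. Eliminates g1 stuck-at-1, g1 inverted output, g2 stuck-at-1, g3 stuck-at-1.
Test 3 (x1=1, x2=1): fault-free g1=1, g2=0, g3=1 → 1; observed 1. Eliminates g3 inverted output.
Only g2 inverted output is consistent with every test.

g2 inverted output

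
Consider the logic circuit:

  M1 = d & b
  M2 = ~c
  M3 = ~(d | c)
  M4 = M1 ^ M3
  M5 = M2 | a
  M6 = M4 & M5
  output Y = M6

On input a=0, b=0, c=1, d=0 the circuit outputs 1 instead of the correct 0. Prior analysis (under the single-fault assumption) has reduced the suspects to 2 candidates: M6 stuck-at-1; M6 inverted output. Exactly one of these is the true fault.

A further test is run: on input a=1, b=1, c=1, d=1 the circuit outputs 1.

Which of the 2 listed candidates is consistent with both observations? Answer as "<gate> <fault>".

M6 stuck-at-1

Evaluate each candidate on input a=1, b=1, c=1, d=1:
  M6 stuck-at-1: M1=1, M2=0, M3=0, M4=1, M5=1, M6=1 [stuck-at-1] → 1 — matches
  M6 inverted output: M1=1, M2=0, M3=0, M4=1, M5=1, M6=0 [inverted output] → 0 — eliminated
Only M6 stuck-at-1 reproduces the observed 1.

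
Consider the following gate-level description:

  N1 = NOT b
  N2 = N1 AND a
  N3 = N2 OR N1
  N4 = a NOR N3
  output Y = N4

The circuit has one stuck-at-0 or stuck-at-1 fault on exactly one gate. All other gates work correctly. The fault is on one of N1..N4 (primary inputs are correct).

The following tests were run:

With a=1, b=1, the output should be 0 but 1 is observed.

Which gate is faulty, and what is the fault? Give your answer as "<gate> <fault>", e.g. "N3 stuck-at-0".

N4 stuck-at-1

Fault-free values for test 1 (a=1, b=1): N1=0, N2=0, N3=0, N4=0, giving Y=0. Observed 1.
Test 1: faults giving observed 1 are {N4 stuck-at-1}.
Only N4 stuck-at-1 is consistent with every test.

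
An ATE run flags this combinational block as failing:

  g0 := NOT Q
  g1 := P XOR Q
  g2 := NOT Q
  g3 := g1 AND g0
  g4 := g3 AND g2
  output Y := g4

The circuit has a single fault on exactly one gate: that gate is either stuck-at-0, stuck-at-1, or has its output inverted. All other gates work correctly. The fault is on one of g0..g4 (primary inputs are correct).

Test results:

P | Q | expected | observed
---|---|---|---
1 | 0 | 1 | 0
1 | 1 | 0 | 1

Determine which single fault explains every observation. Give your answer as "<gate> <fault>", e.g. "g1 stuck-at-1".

Fault-free values for test 1 (P=1, Q=0): g0=1, g1=1, g2=1, g3=1, g4=1, giving Y=1. Observed 0.
Test 1: faults giving observed 0 are {g0 stuck-at-0, g0 inverted output, g1 stuck-at-0, g1 inverted output, g2 stuck-at-0, g2 inverted output, g3 stuck-at-0, g3 inverted output, g4 stuck-at-0, g4 inverted output}.
Test 2 (P=1, Q=1): fault-free g0=0, g1=0, g2=0, g3=0, g4=0 → 0; observed 1. Eliminates g0 stuck-at-0, g0 inverted output, g1 stuck-at-0, g1 inverted output, g2 stuck-at-0, g2 inverted output, g3 stuck-at-0, g3 inverted output, g4 stuck-at-0.
Only g4 inverted output is consistent with every test.

g4 inverted output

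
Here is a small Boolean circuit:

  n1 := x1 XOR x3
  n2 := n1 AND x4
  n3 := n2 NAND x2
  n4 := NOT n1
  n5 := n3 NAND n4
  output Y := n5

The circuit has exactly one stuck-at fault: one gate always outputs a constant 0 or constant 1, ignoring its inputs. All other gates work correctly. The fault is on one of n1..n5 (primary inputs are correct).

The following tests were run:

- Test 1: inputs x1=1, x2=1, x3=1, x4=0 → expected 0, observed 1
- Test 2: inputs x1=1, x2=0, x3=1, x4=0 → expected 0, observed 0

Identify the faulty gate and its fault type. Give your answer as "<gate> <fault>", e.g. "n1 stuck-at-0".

Fault-free values for test 1 (x1=1, x2=1, x3=1, x4=0): n1=0, n2=0, n3=1, n4=1, n5=0, giving Y=0. Observed 1.
Test 1: faults giving observed 1 are {n1 stuck-at-1, n2 stuck-at-1, n3 stuck-at-0, n4 stuck-at-0, n5 stuck-at-1}.
Test 2 (x1=1, x2=0, x3=1, x4=0): fault-free n1=0, n2=0, n3=1, n4=1, n5=0 → 0; observed 0. Eliminates n1 stuck-at-1, n3 stuck-at-0, n4 stuck-at-0, n5 stuck-at-1.
Only n2 stuck-at-1 is consistent with every test.

n2 stuck-at-1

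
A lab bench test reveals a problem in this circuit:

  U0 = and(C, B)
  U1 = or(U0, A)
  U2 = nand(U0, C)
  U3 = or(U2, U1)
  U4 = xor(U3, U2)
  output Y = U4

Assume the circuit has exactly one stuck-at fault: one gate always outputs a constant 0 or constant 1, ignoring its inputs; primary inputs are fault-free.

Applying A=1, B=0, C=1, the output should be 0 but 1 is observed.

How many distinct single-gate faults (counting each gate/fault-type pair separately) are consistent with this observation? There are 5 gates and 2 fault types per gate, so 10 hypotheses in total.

4

Fault-free: U0=0, U1=1, U2=1, U3=1, U4=0 → 0. Observed 1.
  U0 stuck-at-0: output 0 ✗
  U0 stuck-at-1: output 1 ✓
  U1 stuck-at-0: output 0 ✗
  U1 stuck-at-1: output 0 ✗
  U2 stuck-at-0: output 1 ✓
  U2 stuck-at-1: output 0 ✗
  U3 stuck-at-0: output 1 ✓
  U3 stuck-at-1: output 0 ✗
  U4 stuck-at-0: output 0 ✗
  U4 stuck-at-1: output 1 ✓
Consistent faults: {U0 stuck-at-1, U2 stuck-at-0, U3 stuck-at-0, U4 stuck-at-1} — 4 in all.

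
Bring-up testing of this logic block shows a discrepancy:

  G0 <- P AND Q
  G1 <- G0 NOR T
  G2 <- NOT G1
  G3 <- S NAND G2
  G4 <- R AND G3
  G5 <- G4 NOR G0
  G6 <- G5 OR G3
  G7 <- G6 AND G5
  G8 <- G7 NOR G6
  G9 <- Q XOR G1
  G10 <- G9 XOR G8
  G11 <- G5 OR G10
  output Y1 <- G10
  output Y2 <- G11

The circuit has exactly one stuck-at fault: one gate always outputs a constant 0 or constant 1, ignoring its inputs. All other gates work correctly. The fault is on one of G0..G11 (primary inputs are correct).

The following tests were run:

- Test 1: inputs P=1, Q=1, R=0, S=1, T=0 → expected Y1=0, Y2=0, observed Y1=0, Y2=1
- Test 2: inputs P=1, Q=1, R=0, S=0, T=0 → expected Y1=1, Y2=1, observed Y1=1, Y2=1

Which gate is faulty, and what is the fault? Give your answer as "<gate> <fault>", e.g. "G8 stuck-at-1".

Fault-free values for test 1 (P=1, Q=1, R=0, S=1, T=0): G0=1, G1=0, G2=1, G3=0, G4=0, G5=0, G6=0, G7=0, G8=1, G9=1, G10=0, G11=0, giving Y1=0, Y2=0. Observed Y1=0, Y2=1.
Test 1: faults giving observed Y1=0, Y2=1 are {G0 stuck-at-0, G11 stuck-at-1}.
Test 2 (P=1, Q=1, R=0, S=0, T=0): fault-free G0=1, G1=0, G2=1, G3=1, G4=0, G5=0, G6=1, G7=0, G8=0, G9=1, G10=1, G11=1 → Y1=1, Y2=1; observed Y1=1, Y2=1. Eliminates G0 stuck-at-0.
Only G11 stuck-at-1 is consistent with every test.

G11 stuck-at-1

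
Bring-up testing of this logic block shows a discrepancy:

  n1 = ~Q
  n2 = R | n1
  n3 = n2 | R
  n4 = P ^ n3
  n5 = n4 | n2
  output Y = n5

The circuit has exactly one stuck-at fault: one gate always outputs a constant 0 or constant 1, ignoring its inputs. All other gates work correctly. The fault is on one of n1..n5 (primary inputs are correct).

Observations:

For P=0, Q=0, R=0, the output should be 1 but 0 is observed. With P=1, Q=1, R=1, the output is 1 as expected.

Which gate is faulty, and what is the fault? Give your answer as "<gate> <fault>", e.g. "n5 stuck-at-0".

n1 stuck-at-0

Fault-free values for test 1 (P=0, Q=0, R=0): n1=1, n2=1, n3=1, n4=1, n5=1, giving Y=1. Observed 0.
Test 1: faults giving observed 0 are {n1 stuck-at-0, n2 stuck-at-0, n5 stuck-at-0}.
Test 2 (P=1, Q=1, R=1): fault-free n1=0, n2=1, n3=1, n4=0, n5=1 → 1; observed 1. Eliminates n2 stuck-at-0, n5 stuck-at-0.
Only n1 stuck-at-0 is consistent with every test.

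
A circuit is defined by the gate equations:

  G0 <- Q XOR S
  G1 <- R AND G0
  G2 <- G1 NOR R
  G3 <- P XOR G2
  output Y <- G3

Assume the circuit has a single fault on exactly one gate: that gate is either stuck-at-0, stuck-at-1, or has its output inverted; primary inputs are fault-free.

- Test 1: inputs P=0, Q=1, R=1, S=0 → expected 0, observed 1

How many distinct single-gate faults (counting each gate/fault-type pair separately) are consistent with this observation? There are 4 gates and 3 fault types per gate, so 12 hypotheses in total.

Fault-free: G0=1, G1=1, G2=0, G3=0 → 0. Observed 1.
  G0 stuck-at-0: output 0 ✗
  G0 stuck-at-1: output 0 ✗
  G0 inverted output: output 0 ✗
  G1 stuck-at-0: output 0 ✗
  G1 stuck-at-1: output 0 ✗
  G1 inverted output: output 0 ✗
  G2 stuck-at-0: output 0 ✗
  G2 stuck-at-1: output 1 ✓
  G2 inverted output: output 1 ✓
  G3 stuck-at-0: output 0 ✗
  G3 stuck-at-1: output 1 ✓
  G3 inverted output: output 1 ✓
Consistent faults: {G2 stuck-at-1, G2 inverted output, G3 stuck-at-1, G3 inverted output} — 4 in all.

4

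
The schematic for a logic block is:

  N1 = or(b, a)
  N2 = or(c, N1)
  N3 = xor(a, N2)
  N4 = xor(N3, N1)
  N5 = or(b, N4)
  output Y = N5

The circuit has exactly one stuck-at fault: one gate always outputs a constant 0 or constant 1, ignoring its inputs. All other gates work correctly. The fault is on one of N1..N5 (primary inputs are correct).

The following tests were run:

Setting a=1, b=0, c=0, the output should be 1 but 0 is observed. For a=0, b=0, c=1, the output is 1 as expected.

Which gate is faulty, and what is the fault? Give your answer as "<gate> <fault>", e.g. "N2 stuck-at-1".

Fault-free values for test 1 (a=1, b=0, c=0): N1=1, N2=1, N3=0, N4=1, N5=1, giving Y=1. Observed 0.
Test 1: faults giving observed 0 are {N2 stuck-at-0, N3 stuck-at-1, N4 stuck-at-0, N5 stuck-at-0}.
Test 2 (a=0, b=0, c=1): fault-free N1=0, N2=1, N3=1, N4=1, N5=1 → 1; observed 1. Eliminates N2 stuck-at-0, N4 stuck-at-0, N5 stuck-at-0.
Only N3 stuck-at-1 is consistent with every test.

N3 stuck-at-1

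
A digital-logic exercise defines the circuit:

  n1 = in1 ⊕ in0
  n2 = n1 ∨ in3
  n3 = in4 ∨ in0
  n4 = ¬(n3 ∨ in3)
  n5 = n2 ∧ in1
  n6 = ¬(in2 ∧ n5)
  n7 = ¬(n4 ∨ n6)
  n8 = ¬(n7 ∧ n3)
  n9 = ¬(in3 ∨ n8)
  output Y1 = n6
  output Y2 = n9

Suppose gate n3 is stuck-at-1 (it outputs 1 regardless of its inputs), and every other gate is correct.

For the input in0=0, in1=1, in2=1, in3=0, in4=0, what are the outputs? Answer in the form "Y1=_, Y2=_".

Propagate with n3 forced: n1=1, n2=1, n3=1 [stuck-at-1], n4=0, n5=1, n6=0, n7=1, n8=0, n9=1.
So the outputs are Y1=0, Y2=1. (Without the fault they would be Y1=0, Y2=0.)

Y1=0, Y2=1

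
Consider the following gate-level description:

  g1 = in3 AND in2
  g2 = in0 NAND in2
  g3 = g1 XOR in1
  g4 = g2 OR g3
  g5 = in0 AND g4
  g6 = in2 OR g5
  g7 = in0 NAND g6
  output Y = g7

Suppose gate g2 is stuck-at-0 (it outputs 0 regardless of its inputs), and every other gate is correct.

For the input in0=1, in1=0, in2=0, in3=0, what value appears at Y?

Propagate with g2 forced: g1=0, g2=0 [stuck-at-0], g3=0, g4=0, g5=0, g6=0, g7=1.
So Y = 1. (Without the fault it would be 0.)

1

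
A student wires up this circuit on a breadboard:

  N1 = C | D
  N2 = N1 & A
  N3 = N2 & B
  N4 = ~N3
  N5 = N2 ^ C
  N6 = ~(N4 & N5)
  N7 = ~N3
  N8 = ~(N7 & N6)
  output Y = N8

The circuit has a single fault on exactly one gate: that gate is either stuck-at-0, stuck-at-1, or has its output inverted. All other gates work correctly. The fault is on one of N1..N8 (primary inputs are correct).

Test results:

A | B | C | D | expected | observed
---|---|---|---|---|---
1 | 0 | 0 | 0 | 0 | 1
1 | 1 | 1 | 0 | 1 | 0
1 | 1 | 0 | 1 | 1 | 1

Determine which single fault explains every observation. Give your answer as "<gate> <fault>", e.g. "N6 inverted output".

Fault-free values for test 1 (A=1, B=0, C=0, D=0): N1=0, N2=0, N3=0, N4=1, N5=0, N6=1, N7=1, N8=0, giving Y=0. Observed 1.
Test 1: faults giving observed 1 are {N1 stuck-at-1, N1 inverted output, N2 stuck-at-1, N2 inverted output, N3 stuck-at-1, N3 inverted output, N5 stuck-at-1, N5 inverted output, N6 stuck-at-0, N6 inverted output, N7 stuck-at-0, N7 inverted output, N8 stuck-at-1, N8 inverted output}.
Test 2 (A=1, B=1, C=1, D=0): fault-free N1=1, N2=1, N3=1, N4=0, N5=0, N6=1, N7=0, N8=1 → 1; observed 0. Eliminates N1 stuck-at-1, N1 inverted output, N2 stuck-at-1, N2 inverted output, N3 stuck-at-1, N5 stuck-at-1, N5 inverted output, N6 stuck-at-0, N6 inverted output, N7 stuck-at-0, N8 stuck-at-1.
Test 3 (A=1, B=1, C=0, D=1): fault-free N1=1, N2=1, N3=1, N4=0, N5=1, N6=1, N7=0, N8=1 → 1; observed 1. Eliminates N7 inverted output, N8 inverted output.
Only N3 inverted output is consistent with every test.

N3 inverted output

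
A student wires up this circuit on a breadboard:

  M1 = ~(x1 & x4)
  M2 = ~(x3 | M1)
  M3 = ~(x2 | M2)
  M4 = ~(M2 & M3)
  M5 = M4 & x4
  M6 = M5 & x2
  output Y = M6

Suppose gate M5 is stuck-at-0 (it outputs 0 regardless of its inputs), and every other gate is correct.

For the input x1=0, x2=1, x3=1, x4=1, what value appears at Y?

Propagate with M5 forced: M1=1, M2=0, M3=0, M4=1, M5=0 [stuck-at-0], M6=0.
So Y = 0. (Without the fault it would be 1.)

0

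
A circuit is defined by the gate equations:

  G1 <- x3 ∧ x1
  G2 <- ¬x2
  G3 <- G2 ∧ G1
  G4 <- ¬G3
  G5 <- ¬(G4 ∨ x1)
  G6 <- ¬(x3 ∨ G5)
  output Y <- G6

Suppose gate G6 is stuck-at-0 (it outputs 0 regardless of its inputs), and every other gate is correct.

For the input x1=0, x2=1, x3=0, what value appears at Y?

Propagate with G6 forced: G1=0, G2=0, G3=0, G4=1, G5=0, G6=0 [stuck-at-0].
So Y = 0. (Without the fault it would be 1.)

0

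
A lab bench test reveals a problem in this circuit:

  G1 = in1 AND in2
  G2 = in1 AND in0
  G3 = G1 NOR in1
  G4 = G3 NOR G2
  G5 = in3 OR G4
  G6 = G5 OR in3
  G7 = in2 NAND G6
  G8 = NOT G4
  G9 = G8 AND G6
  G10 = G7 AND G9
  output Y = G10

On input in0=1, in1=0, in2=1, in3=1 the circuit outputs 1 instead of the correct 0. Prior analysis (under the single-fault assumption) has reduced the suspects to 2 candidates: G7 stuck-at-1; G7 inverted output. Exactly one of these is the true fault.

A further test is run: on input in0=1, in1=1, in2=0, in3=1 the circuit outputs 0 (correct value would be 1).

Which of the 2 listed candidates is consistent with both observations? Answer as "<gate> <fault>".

Evaluate each candidate on input in0=1, in1=1, in2=0, in3=1:
  G7 stuck-at-1: G1=0, G2=1, G3=0, G4=0, G5=1, G6=1, G7=1 [stuck-at-1], G8=1, G9=1, G10=1 → 1 — eliminated
  G7 inverted output: G1=0, G2=1, G3=0, G4=0, G5=1, G6=1, G7=0 [inverted output], G8=1, G9=1, G10=0 → 0 — matches
Only G7 inverted output reproduces the observed 0.

G7 inverted output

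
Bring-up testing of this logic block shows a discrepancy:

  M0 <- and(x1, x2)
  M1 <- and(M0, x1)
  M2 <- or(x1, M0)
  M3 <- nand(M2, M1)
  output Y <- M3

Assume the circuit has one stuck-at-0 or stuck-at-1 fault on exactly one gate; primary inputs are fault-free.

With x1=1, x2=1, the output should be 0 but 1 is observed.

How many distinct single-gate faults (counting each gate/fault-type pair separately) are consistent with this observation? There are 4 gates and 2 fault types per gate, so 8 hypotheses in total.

4

Fault-free: M0=1, M1=1, M2=1, M3=0 → 0. Observed 1.
  M0 stuck-at-0: output 1 ✓
  M0 stuck-at-1: output 0 ✗
  M1 stuck-at-0: output 1 ✓
  M1 stuck-at-1: output 0 ✗
  M2 stuck-at-0: output 1 ✓
  M2 stuck-at-1: output 0 ✗
  M3 stuck-at-0: output 0 ✗
  M3 stuck-at-1: output 1 ✓
Consistent faults: {M0 stuck-at-0, M1 stuck-at-0, M2 stuck-at-0, M3 stuck-at-1} — 4 in all.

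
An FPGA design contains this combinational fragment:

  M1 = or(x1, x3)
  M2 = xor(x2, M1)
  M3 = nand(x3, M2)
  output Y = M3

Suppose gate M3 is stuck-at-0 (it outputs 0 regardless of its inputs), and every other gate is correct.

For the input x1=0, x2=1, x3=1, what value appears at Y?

Propagate with M3 forced: M1=1, M2=0, M3=0 [stuck-at-0].
So Y = 0. (Without the fault it would be 1.)

0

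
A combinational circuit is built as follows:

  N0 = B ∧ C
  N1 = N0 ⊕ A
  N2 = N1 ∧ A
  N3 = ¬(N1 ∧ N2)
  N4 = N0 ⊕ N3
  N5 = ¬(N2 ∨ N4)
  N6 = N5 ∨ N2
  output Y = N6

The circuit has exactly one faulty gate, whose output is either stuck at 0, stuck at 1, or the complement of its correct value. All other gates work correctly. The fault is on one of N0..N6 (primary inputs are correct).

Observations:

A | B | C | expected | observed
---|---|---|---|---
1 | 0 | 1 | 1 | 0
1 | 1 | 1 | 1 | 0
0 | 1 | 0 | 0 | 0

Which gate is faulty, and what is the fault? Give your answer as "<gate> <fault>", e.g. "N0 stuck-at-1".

Fault-free values for test 1 (A=1, B=0, C=1): N0=0, N1=1, N2=1, N3=0, N4=0, N5=0, N6=1, giving Y=1. Observed 0.
Test 1: faults giving observed 0 are {N1 stuck-at-0, N1 inverted output, N2 stuck-at-0, N2 inverted output, N6 stuck-at-0, N6 inverted output}.
Test 2 (A=1, B=1, C=1): fault-free N0=1, N1=0, N2=0, N3=1, N4=0, N5=1, N6=1 → 1; observed 0. Eliminates N1 stuck-at-0, N1 inverted output, N2 stuck-at-0, N2 inverted output.
Test 3 (A=0, B=1, C=0): fault-free N0=0, N1=0, N2=0, N3=1, N4=1, N5=0, N6=0 → 0; observed 0. Eliminates N6 inverted output.
Only N6 stuck-at-0 is consistent with every test.

N6 stuck-at-0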